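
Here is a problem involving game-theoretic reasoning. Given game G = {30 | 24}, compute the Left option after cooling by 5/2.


Original game: {30 | 24} (a switch {a | b} with a > b).
Cooling by t (for t below the temperature (a - b)/2 = 3) taxes each move by t: {a | b} cooled by t is {a - t | b + t}.
Cooling amount: t = 5/2
Cooled Left option: 30 - 5/2 = 55/2
Cooled Right option: 24 + 5/2 = 53/2
Cooled game: {55/2 | 53/2}
Left option = 55/2

55/2


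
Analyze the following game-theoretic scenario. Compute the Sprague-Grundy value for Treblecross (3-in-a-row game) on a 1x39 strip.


Treblecross: place X on empty cells; 3-in-a-row wins.
Playing within two cells of an existing X lets the opponent win at once, so sensible play treats the cells i-2..i+2 around each X as dead. The player left with no safe cell loses, so this is a normal-play take-away game on strips of safe cells.
Placing X at cell i (0-indexed) of a strip of k safe cells leaves independent strips of sizes max(0, i-2) and max(0, k-i-3). Hence G(k) = mex{ G(max(0,i-2)) XOR G(max(0,k-i-3)) : 0 <= i < k }, with G(0) = 0.
G(1): splits (0,0):0^0=0 -> mex({0}) = 1
G(2): splits (0,0):0^0=0 -> mex({0}) = 1
G(3): splits (0,0):0^0=0 -> mex({0}) = 1
G(4): splits (0,1):0^1=1 (0,0):0^0=0 -> mex({0, 1}) = 2
G(5): splits (0,2):0^1=1 (0,1):0^1=1 (0,0):0^0=0 -> mex({0, 1}) = 2
G(6) = mex({1}) = 0
G(7) = mex({0, 1, 2}) = 3
G(8) = mex({0, 1, 2}) = 3
G(9) = mex({0, 2}) = 1
G(10) = mex({0, 2, 3}) = 1
G(11) = mex({0, 3}) = 1
G(12) = mex({1, 3}) = 0
G(13) = mex({0, 1, 2, 3}) = 4
G(14) = mex({0, 1, 2}) = 3
G(15) = mex({0, 1, 2}) = 3
G(16) = mex({0, 1, 2, 4}) = 3
G(17) = mex({0, 1, 3, 4}) = 2
G(18) = mex({0, 1, 3, 4}) = 2
G(19) = mex({0, 1, 3, 5}) = 2
G(20) = mex({0, 1, 2, 3, 5}) = 4
G(21) = mex({0, 1, 2, 3, 5}) = 4
G(22) = mex({1, 2, 6}) = 0
G(23) = mex({0, 1, 2, 3, 4, 6}) = 5
G(24) = mex({0, 1, 2, 3, 4}) = 5
G(25) = mex({0, 1, 3, 4, 7}) = 2
G(26) = mex({0, 1, 3, 4, 5, 7}) = 2
G(27) = mex({0, 1, 3, 5}) = 2
G(28) = mex({0, 1, 2, 5}) = 3
G(29) = mex({0, 1, 2, 4, 5, 6}) = 3
G(30) = mex({1, 2, 4, 6}) = 0
G(31) = mex({0, 1, 2, 3, 4, 6}) = 5
G(32) = mex({1, 2, 3, 4, 7}) = 0
G(33) = mex({0, 3, 7}) = 1
G(34) = mex({0, 2, 3, 5, 7}) = 1
G(35) = mex({0, 2, 3, 5, 6}) = 1
G(36) = mex({0, 1, 2, 5, 6}) = 3
G(37) = mex({0, 1, 2, 4, 5, 6}) = 3
G(38) = mex({0, 1, 2, 4}) = 3
G(39) = mex({0, 1, 2, 3, 4, 7}) = 5
Therefore G(39) = 5.

5


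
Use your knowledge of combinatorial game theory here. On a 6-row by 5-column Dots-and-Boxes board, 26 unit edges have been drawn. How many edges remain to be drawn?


Grid: 6 x 5 boxes, i.e. 7 rows and 6 columns of dots.
Horizontal edges: (rows + 1) * cols = 7 * 5 = 35
Vertical edges: rows * (cols + 1) = 6 * 6 = 36
Total edges: 35 + 36 = 71
Edges drawn: 26
Remaining: 71 - 26 = 45

45


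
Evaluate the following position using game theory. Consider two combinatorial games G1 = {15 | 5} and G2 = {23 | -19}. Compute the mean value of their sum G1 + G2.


G1 = {15 | 5}, G2 = {23 | -19}
Each is a switch {a | b} with numbers a > b; its mean value is (a + b)/2, and mean value is additive over game sums: m(G1 + G2) = m(G1) + m(G2).
Mean of G1 = (15 + (5))/2 = 20/2 = 10
Mean of G2 = (23 + (-19))/2 = 4/2 = 2
Mean of G1 + G2 = 10 + 2 = 12

12


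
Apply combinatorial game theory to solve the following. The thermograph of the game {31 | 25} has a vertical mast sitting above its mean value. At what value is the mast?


Game = {31 | 25}, a switch {a | b} with numbers a > b.
Its thermograph has left wall a - t and right wall b + t, which meet at t = (a - b)/2, where both equal (a + b)/2. So the mast (mean value) is at (a + b)/2.
Mean = (31 + (25))/2 = 56/2 = 28

28


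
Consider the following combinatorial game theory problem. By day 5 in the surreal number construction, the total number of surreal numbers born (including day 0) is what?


Day 0: {|} = 0 is born. Count = 1.
Day n: the number of surreal numbers born by day n is 2^(n+1) - 1.
By day 0: 2^1 - 1 = 1
By day 1: 2^2 - 1 = 3
By day 2: 2^3 - 1 = 7
By day 3: 2^4 - 1 = 15
By day 4: 2^5 - 1 = 31
By day 5: 2^6 - 1 = 63
By day 5: 63 surreal numbers.

63


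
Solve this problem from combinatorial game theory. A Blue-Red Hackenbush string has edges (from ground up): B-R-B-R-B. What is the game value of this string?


Edges (from ground): B-R-B-R-B
By Berlekamp's sign-expansion rule, a Blue-Red Hackenbush stalk has the value of the surreal number whose sign sequence is the edge sequence with B -> + and R -> -.
Sign sequence: +-+-+
Trace the sign expansion in the surreal number tree, starting from 0:
Edge 1: B (sign +) -> bounds (0, +inf), value = 1
Edge 2: R (sign -) -> bounds (0, 1), value = 1/2
Edge 3: B (sign +) -> bounds (1/2, 1), value = 3/4
Edge 4: R (sign -) -> bounds (1/2, 3/4), value = 5/8
Edge 5: B (sign +) -> bounds (5/8, 3/4), value = 11/16
Game value = 11/16

11/16


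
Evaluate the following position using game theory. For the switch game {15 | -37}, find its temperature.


The game is {15 | -37}, a switch {a | b} with numbers a > b.
Cooling {a | b} by t gives {a - t | b + t}, which stops being hot when a - t = b + t, i.e. at t = (a - b)/2. So the temperature of a switch is (a - b)/2.
Temperature = (Left option - Right option) / 2
= (15 - (-37)) / 2
= 52 / 2
= 26

26


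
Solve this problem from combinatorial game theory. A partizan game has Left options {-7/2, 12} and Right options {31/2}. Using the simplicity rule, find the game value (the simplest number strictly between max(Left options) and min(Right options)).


Left options: {-7/2, 12}, max = 12
Right options: {31/2}, min = 31/2
All options are numbers and max(Left) < min(Right), so by the simplicity theorem the value is the simplest (earliest-born) number strictly between 12 and 31/2.
Integers 13 through 15 all lie strictly between 12 and 31/2.
Among integers, the simplest (lowest birthday = smallest |n|; 0 is born on day 0, +-n on day n) is 13.
No non-integer in the interval can be simpler: if x is a non-integer in the interval, then floor(x) or ceil(x) also lies in the interval (the interval contains an integer), and both are proper prefixes of x's sign expansion, i.e. born earlier. So the game value is 13.
Game value = 13

13


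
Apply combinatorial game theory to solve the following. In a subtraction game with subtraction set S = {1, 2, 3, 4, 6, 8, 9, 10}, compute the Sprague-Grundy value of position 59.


The subtraction set is S = {1, 2, 3, 4, 6, 8, 9, 10}.
G(k) = mex{ G(k - s) : s in S, s <= k }. We compute iteratively: G(0) = 0.
G(1) = mex({0}) = 1
G(2) = mex({0, 1}) = 2
G(3) = mex({0, 1, 2}) = 3
G(4) = mex({0, 1, 2, 3}) = 4
G(5) = mex({1, 2, 3, 4}) = 0
G(6) = mex({0, 2, 3, 4}) = 1
G(7) = mex({0, 1, 3, 4}) = 2
G(8) = mex({0, 1, 2, 4}) = 3
G(9) = mex({0, 1, 2, 3}) = 4
G(10) = mex({0, 1, 2, 3, 4}) = 5
G(11) = mex({0, 1, 2, 3, 4, 5}) = 6
G(12) = mex({1, 2, 3, 4, 5, 6}) = 0
G(13) = mex({0, 2, 3, 4, 5, 6}) = 1
G(14) = mex({0, 1, 3, 4, 5, 6}) = 2
G(15) = mex({0, 1, 2, 4, 6}) = 3
G(16) = mex({0, 1, 2, 3, 5}) = 4
G(17) = mex({1, 2, 3, 4, 6}) = 0
G(18) = mex({0, 2, 3, 4, 5}) = 1
G(19) = mex({0, 1, 3, 4, 5, 6}) = 2
G(20) = mex({0, 1, 2, 4, 5, 6}) = 3
G(21) = mex({0, 1, 2, 3, 6}) = 4
Observe that G(12)..G(21) = 0, 1, 2, 3, 4, 0, 1, 2, 3, 4 repeats G(0)..G(9) = 0, 1, 2, 3, 4, 0, 1, 2, 3, 4.
For k >= max(S) = 10, G(k) is determined by the previous 10 values G(k-10)..G(k-1); a window of 10 consecutive values has recurred shifted by 12, so by induction G(k + 12) = G(k) for all k >= 0: the sequence is periodic from the start with period 12.
One period: G(0..11) = 0, 1, 2, 3, 4, 0, 1, 2, 3, 4, 5, 6.
59 mod 12 = 11, so G(59) = G(11) = 6.

6


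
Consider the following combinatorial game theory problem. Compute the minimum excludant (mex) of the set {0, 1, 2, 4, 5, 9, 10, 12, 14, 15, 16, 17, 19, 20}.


Set = {0, 1, 2, 4, 5, 9, 10, 12, 14, 15, 16, 17, 19, 20}
0 is in the set.
1 is in the set.
2 is in the set.
3 is NOT in the set. This is the mex.
mex = 3

3


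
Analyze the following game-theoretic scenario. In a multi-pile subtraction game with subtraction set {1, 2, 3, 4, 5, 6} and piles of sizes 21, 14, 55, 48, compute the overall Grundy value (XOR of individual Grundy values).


Subtraction set: {1, 2, 3, 4, 5, 6}
For this subtraction set, G(n) = n mod 7 (period = max + 1 = 7).
Pile 1 (size 21): G(21) = 21 mod 7 = 0
Pile 2 (size 14): G(14) = 14 mod 7 = 0
Pile 3 (size 55): G(55) = 55 mod 7 = 6
Pile 4 (size 48): G(48) = 48 mod 7 = 6
Total Grundy value = XOR of all: 0 XOR 0 XOR 6 XOR 6 = 0

0


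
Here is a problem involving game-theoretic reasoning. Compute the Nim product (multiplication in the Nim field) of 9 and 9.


Nim multiplication is bilinear over XOR: (u XOR v) * w = (u*w) XOR (v*w).
So we split each operand into its bit components and XOR the pairwise Nim products.
9 = 1 + 8 (as XOR of powers of 2).
9 = 1 + 8 (as XOR of powers of 2).
Using the standard Nim-product table on single bits:
  2*2 = 3,   2*4 = 8,   2*8 = 12,
  4*4 = 6,   4*8 = 11,  8*8 = 13,
and  1*x = x (identity), k*l = l*k (commutative).
Pairwise Nim products:
  1 * 1 = 1
  1 * 8 = 8
  8 * 1 = 8
  8 * 8 = 13
XOR them: 1 XOR 8 XOR 8 XOR 13 = 12.
Result: 9 * 9 = 12 (in Nim).

12


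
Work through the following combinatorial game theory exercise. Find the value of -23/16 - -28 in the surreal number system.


x = -23/16, y = -28
Converting to common denominator: 16
x = -23/16, y = -448/16
x - y = -23/16 - -28 = 425/16

425/16


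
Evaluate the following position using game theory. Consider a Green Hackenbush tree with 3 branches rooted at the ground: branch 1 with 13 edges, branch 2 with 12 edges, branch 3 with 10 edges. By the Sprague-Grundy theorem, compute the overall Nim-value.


The tree has 3 branches from the ground vertex.
In Green Hackenbush, the Nim-value of a simple path of length k is k.
Branch 1: length 13, Nim-value = 13
Branch 2: length 12, Nim-value = 12
Branch 3: length 10, Nim-value = 10
Total Nim-value = XOR of all branch values:
0 XOR 13 = 13
13 XOR 12 = 1
1 XOR 10 = 11
Nim-value of the tree = 11

11


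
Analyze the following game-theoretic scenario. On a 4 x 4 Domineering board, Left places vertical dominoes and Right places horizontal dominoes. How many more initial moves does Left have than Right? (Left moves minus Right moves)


Board is 4 x 4 (rows x cols).
Left (vertical) placements: (rows-1) * cols = 3 * 4 = 12
Right (horizontal) placements: rows * (cols-1) = 4 * 3 = 12
Advantage = Left - Right = 12 - 12 = 0

0


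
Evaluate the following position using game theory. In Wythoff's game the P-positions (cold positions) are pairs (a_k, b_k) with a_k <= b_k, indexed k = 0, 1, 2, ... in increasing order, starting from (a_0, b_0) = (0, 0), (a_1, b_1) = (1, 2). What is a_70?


By Wythoff's theorem, a_k = floor(k * phi) and b_k = floor(k * phi^2) = a_k + k, where phi = (1 + sqrt(5))/2 is the golden ratio.
phi = (1 + sqrt(5))/2 = 1.618034
k = 70
k * phi = 70 * 1.618034 = 113.262379
a_70 = floor(k * phi) = 113

113


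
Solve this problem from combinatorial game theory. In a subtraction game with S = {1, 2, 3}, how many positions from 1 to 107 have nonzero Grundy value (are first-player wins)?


Subtraction set S = {1, 2, 3}, so G(n) = n mod 4.
G(n) = 0 when n is a multiple of 4.
Multiples of 4 in [1, 107]: 26
N-positions (nonzero Grundy) = 107 - 26 = 81

81


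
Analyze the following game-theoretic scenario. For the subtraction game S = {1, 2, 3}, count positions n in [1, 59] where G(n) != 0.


Subtraction set S = {1, 2, 3}, so G(n) = n mod 4.
G(n) = 0 when n is a multiple of 4.
Multiples of 4 in [1, 59]: 14
N-positions (nonzero Grundy) = 59 - 14 = 45

45


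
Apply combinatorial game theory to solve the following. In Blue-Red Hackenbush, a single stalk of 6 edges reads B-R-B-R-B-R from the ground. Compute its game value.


Edges (from ground): B-R-B-R-B-R
By Berlekamp's sign-expansion rule, a Blue-Red Hackenbush stalk has the value of the surreal number whose sign sequence is the edge sequence with B -> + and R -> -.
Sign sequence: +-+-+-
Trace the sign expansion in the surreal number tree, starting from 0:
Edge 1: B (sign +) -> bounds (0, +inf), value = 1
Edge 2: R (sign -) -> bounds (0, 1), value = 1/2
Edge 3: B (sign +) -> bounds (1/2, 1), value = 3/4
Edge 4: R (sign -) -> bounds (1/2, 3/4), value = 5/8
Edge 5: B (sign +) -> bounds (5/8, 3/4), value = 11/16
Edge 6: R (sign -) -> bounds (5/8, 11/16), value = 21/32
Game value = 21/32

21/32


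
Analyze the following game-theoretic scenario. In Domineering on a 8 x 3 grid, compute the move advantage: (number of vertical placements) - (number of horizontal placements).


Board is 8 x 3 (rows x cols).
Left (vertical) placements: (rows-1) * cols = 7 * 3 = 21
Right (horizontal) placements: rows * (cols-1) = 8 * 2 = 16
Advantage = Left - Right = 21 - 16 = 5

5


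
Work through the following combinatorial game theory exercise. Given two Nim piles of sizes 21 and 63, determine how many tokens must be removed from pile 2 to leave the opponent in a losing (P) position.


Piles: 21 and 63
Current XOR: 21 XOR 63 = 42 (non-zero, so this is an N-position).
To make the XOR zero, we need to find a move that balances the piles.
For pile 2 (size 63): target = 63 XOR 42 = 21
We reduce pile 2 from 63 to 21.
Tokens removed: 63 - 21 = 42
Verification: 21 XOR 21 = 0

42


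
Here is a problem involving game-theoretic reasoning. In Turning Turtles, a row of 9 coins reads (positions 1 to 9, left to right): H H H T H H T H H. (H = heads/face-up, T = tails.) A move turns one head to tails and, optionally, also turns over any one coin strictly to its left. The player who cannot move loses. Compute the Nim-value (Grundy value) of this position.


Coins: H H H T H H T H H
Key fact: a single head at position k behaves exactly like a Nim heap of size k (turning it to T and optionally flipping a coin at j < k corresponds to moving the heap from k to j, or to 0), and heads combine as a disjunctive sum (two heads at the same place would cancel, matching j XOR j = 0). So the Nim-value is the XOR of the 1-indexed positions of the heads.
Face-up positions (1-indexed): [1, 2, 3, 5, 6, 8, 9]
XOR 0 with 1: 0 XOR 1 = 1
XOR 1 with 2: 1 XOR 2 = 3
XOR 3 with 3: 3 XOR 3 = 0
XOR 0 with 5: 0 XOR 5 = 5
XOR 5 with 6: 5 XOR 6 = 3
XOR 3 with 8: 3 XOR 8 = 11
XOR 11 with 9: 11 XOR 9 = 2
Nim-value = 2

2


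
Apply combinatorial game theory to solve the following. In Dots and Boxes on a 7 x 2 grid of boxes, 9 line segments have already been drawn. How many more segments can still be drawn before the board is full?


Grid: 7 x 2 boxes, i.e. 8 rows and 3 columns of dots.
Horizontal edges: (rows + 1) * cols = 8 * 2 = 16
Vertical edges: rows * (cols + 1) = 7 * 3 = 21
Total edges: 16 + 21 = 37
Edges drawn: 9
Remaining: 37 - 9 = 28

28


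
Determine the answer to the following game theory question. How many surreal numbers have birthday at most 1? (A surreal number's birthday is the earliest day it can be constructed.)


Day 0: {|} = 0 is born. Count = 1.
Day n: the number of surreal numbers born by day n is 2^(n+1) - 1.
By day 0: 2^1 - 1 = 1
By day 1: 2^2 - 1 = 3
By day 1: 3 surreal numbers.

3


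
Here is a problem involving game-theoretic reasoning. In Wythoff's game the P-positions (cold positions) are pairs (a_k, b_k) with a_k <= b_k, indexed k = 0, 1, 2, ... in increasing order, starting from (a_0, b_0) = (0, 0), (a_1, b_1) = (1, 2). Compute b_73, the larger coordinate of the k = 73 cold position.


By Wythoff's theorem, a_k = floor(k * phi) and b_k = floor(k * phi^2) = a_k + k, where phi = (1 + sqrt(5))/2 is the golden ratio.
phi = (1 + sqrt(5))/2 = 1.618034
phi^2 = phi + 1 = 2.618034
k = 73
k * phi^2 = 73 * 2.618034 = 191.116481
b_73 = floor(k * phi^2) = 191 (check: a_73 + k = 118 + 73 = 191)

191


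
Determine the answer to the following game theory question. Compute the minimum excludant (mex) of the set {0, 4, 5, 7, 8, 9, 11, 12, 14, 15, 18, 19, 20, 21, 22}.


Set = {0, 4, 5, 7, 8, 9, 11, 12, 14, 15, 18, 19, 20, 21, 22}
0 is in the set.
1 is NOT in the set. This is the mex.
mex = 1

1


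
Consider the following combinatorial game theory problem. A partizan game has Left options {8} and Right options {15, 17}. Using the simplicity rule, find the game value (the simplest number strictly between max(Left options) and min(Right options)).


Left options: {8}, max = 8
Right options: {15, 17}, min = 15
All options are numbers and max(Left) < min(Right), so by the simplicity theorem the value is the simplest (earliest-born) number strictly between 8 and 15.
Integers 9 through 14 all lie strictly between 8 and 15.
Among integers, the simplest (lowest birthday = smallest |n|; 0 is born on day 0, +-n on day n) is 9.
No non-integer in the interval can be simpler: if x is a non-integer in the interval, then floor(x) or ceil(x) also lies in the interval (the interval contains an integer), and both are proper prefixes of x's sign expansion, i.e. born earlier. So the game value is 9.
Game value = 9

9


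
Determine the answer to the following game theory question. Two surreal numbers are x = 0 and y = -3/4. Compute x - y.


x = 0, y = -3/4
Converting to common denominator: 4
x = 0/4, y = -3/4
x - y = 0 - -3/4 = 3/4

3/4


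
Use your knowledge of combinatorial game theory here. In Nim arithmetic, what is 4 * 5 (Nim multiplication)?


Nim multiplication is bilinear over XOR: (u XOR v) * w = (u*w) XOR (v*w).
So we split each operand into its bit components and XOR the pairwise Nim products.
4 = 4 (as XOR of powers of 2).
5 = 1 + 4 (as XOR of powers of 2).
Using the standard Nim-product table on single bits:
  2*2 = 3,   2*4 = 8,   2*8 = 12,
  4*4 = 6,   4*8 = 11,  8*8 = 13,
and  1*x = x (identity), k*l = l*k (commutative).
Pairwise Nim products:
  4 * 1 = 4
  4 * 4 = 6
XOR them: 4 XOR 6 = 2.
Result: 4 * 5 = 2 (in Nim).

2


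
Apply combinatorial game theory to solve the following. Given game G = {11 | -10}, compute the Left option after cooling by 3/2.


Original game: {11 | -10} (a switch {a | b} with a > b).
Cooling by t (for t below the temperature (a - b)/2 = 21/2) taxes each move by t: {a | b} cooled by t is {a - t | b + t}.
Cooling amount: t = 3/2
Cooled Left option: 11 - 3/2 = 19/2
Cooled Right option: -10 + 3/2 = -17/2
Cooled game: {19/2 | -17/2}
Left option = 19/2

19/2


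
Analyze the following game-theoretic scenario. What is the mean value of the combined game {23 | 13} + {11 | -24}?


G1 = {23 | 13}, G2 = {11 | -24}
Each is a switch {a | b} with numbers a > b; its mean value is (a + b)/2, and mean value is additive over game sums: m(G1 + G2) = m(G1) + m(G2).
Mean of G1 = (23 + (13))/2 = 36/2 = 18
Mean of G2 = (11 + (-24))/2 = -13/2 = -13/2
Mean of G1 + G2 = 18 + -13/2 = 23/2

23/2


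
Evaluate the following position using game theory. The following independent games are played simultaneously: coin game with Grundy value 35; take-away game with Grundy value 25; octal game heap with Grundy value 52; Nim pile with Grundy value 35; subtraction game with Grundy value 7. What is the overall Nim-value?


By the Sprague-Grundy theorem, the Grundy value of a sum of games is the XOR of individual Grundy values.
coin game: Grundy value = 35. Running XOR: 0 XOR 35 = 35
take-away game: Grundy value = 25. Running XOR: 35 XOR 25 = 58
octal game heap: Grundy value = 52. Running XOR: 58 XOR 52 = 14
Nim pile: Grundy value = 35. Running XOR: 14 XOR 35 = 45
subtraction game: Grundy value = 7. Running XOR: 45 XOR 7 = 42
The combined Grundy value is 42.

42


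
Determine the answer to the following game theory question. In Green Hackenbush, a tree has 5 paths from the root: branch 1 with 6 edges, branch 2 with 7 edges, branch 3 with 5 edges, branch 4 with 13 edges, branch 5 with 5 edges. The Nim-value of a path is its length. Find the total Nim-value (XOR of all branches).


The tree has 5 branches from the ground vertex.
In Green Hackenbush, the Nim-value of a simple path of length k is k.
Branch 1: length 6, Nim-value = 6
Branch 2: length 7, Nim-value = 7
Branch 3: length 5, Nim-value = 5
Branch 4: length 13, Nim-value = 13
Branch 5: length 5, Nim-value = 5
Total Nim-value = XOR of all branch values:
0 XOR 6 = 6
6 XOR 7 = 1
1 XOR 5 = 4
4 XOR 13 = 9
9 XOR 5 = 12
Nim-value of the tree = 12

12


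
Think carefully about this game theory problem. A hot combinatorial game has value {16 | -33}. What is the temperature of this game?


The game is {16 | -33}, a switch {a | b} with numbers a > b.
Cooling {a | b} by t gives {a - t | b + t}, which stops being hot when a - t = b + t, i.e. at t = (a - b)/2. So the temperature of a switch is (a - b)/2.
Temperature = (Left option - Right option) / 2
= (16 - (-33)) / 2
= 49 / 2
= 49/2

49/2


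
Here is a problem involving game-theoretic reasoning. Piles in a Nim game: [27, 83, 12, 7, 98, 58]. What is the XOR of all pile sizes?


We need the XOR (exclusive or) of all pile sizes.
After XOR-ing pile 1 (size 27): 0 XOR 27 = 27
After XOR-ing pile 2 (size 83): 27 XOR 83 = 72
After XOR-ing pile 3 (size 12): 72 XOR 12 = 68
After XOR-ing pile 4 (size 7): 68 XOR 7 = 67
After XOR-ing pile 5 (size 98): 67 XOR 98 = 33
After XOR-ing pile 6 (size 58): 33 XOR 58 = 27
The Nim-value of this position is 27.

27


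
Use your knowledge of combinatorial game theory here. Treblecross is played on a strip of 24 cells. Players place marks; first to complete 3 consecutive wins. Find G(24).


Treblecross: place X on empty cells; 3-in-a-row wins.
Playing within two cells of an existing X lets the opponent win at once, so sensible play treats the cells i-2..i+2 around each X as dead. The player left with no safe cell loses, so this is a normal-play take-away game on strips of safe cells.
Placing X at cell i (0-indexed) of a strip of k safe cells leaves independent strips of sizes max(0, i-2) and max(0, k-i-3). Hence G(k) = mex{ G(max(0,i-2)) XOR G(max(0,k-i-3)) : 0 <= i < k }, with G(0) = 0.
G(1): splits (0,0):0^0=0 -> mex({0}) = 1
G(2): splits (0,0):0^0=0 -> mex({0}) = 1
G(3): splits (0,0):0^0=0 -> mex({0}) = 1
G(4): splits (0,1):0^1=1 (0,0):0^0=0 -> mex({0, 1}) = 2
G(5): splits (0,2):0^1=1 (0,1):0^1=1 (0,0):0^0=0 -> mex({0, 1}) = 2
G(6) = mex({1}) = 0
G(7) = mex({0, 1, 2}) = 3
G(8) = mex({0, 1, 2}) = 3
G(9) = mex({0, 2}) = 1
G(10) = mex({0, 2, 3}) = 1
G(11) = mex({0, 3}) = 1
G(12) = mex({1, 3}) = 0
G(13) = mex({0, 1, 2, 3}) = 4
G(14) = mex({0, 1, 2}) = 3
G(15) = mex({0, 1, 2}) = 3
G(16) = mex({0, 1, 2, 4}) = 3
G(17) = mex({0, 1, 3, 4}) = 2
G(18) = mex({0, 1, 3, 4}) = 2
G(19) = mex({0, 1, 3, 5}) = 2
G(20) = mex({0, 1, 2, 3, 5}) = 4
G(21) = mex({0, 1, 2, 3, 5}) = 4
G(22) = mex({1, 2, 6}) = 0
G(23) = mex({0, 1, 2, 3, 4, 6}) = 5
G(24) = mex({0, 1, 2, 3, 4}) = 5
Therefore G(24) = 5.

5


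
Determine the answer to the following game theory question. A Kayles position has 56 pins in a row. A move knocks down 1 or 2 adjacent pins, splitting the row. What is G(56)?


Kayles: a move removes 1 or 2 adjacent pins from a contiguous row.
Removing pins from a row of k leaves two independent rows (a, b) with a + b = k - 1 (one pin) or a + b = k - 2 (two pins); an end removal gives a = 0.
By Sprague-Grundy, G(k) = mex{ G(a) XOR G(b) } over all these splits. G(0) = 0.
G(1): splits (0,0):0^0=0 -> mex({0}) = 1
G(2): splits (0,1):0^1=1 (0,0):0^0=0 -> mex({0, 1}) = 2
G(3): splits (0,2):0^2=2 (1,1):1^1=0 (0,1):0^1=1 -> mex({0, 1, 2}) = 3
G(4): splits (0,3):0^3=3 (1,2):1^2=3 (0,2):0^2=2 (1,1):1^1=0 -> mex({0, 2, 3}) = 1
G(5): splits (0,4):0^1=1 (1,3):1^3=2 (2,2):2^2=0 (0,3):0^3=3 (1,2):1^2=3 -> mex({0, 1, 2, 3}) = 4
G(6) = mex({0, 1, 2, 4}) = 3
G(7) = mex({0, 1, 3, 4, 5}) = 2
G(8) = mex({0, 2, 3, 5, 6}) = 1
G(9) = mex({0, 1, 2, 3, 6, 7}) = 4
G(10) = mex({0, 1, 3, 4, 5, 7}) = 2
G(11) = mex({0, 1, 2, 3, 4, 5}) = 6
G(12) = mex({0, 1, 2, 3, 5, 6, 7}) = 4
G(13) = mex({0, 2, 3, 4, 6, 7}) = 1
G(14) = mex({0, 1, 4, 5, 6, 7}) = 2
G(15) = mex({0, 1, 2, 3, 4, 5, 6}) = 7
G(16) = mex({0, 2, 3, 5, 6, 7}) = 1
G(17) = mex({0, 1, 2, 3, 5, 6, 7}) = 4
G(18) = mex({0, 1, 2, 4, 5, 6}) = 3
G(19) = mex({0, 1, 3, 4, 5, 7}) = 2
G(20) = mex({0, 2, 3, 4, 5, 6, 7}) = 1
G(21) = mex({0, 1, 2, 3, 5, 6, 7}) = 4
G(22) = mex({0, 1, 2, 3, 4, 5, 7}) = 6
G(23) = mex({0, 1, 2, 3, 4, 5, 6}) = 7
G(24) = mex({0, 1, 2, 3, 5, 6, 7}) = 4
G(25) = mex({0, 2, 3, 4, 6, 7}) = 1
G(26) = mex({0, 1, 3, 4, 5, 6, 7}) = 2
G(27) = mex({0, 1, 2, 3, 4, 5, 6, 7}) = 8
G(28) = mex({0, 1, 2, 3, 4, 6, 7, 8}) = 5
G(29) = mex({0, 1, 2, 3, 5, 6, 7, 8, 9}) = 4
G(30) = mex({0, 1, 2, 3, 4, 5, 6, 9, 10}) = 7
G(31) = mex({0, 1, 3, 4, 5, 7, 10, 11}) = 2
G(32) = mex({0, 2, 3, 4, 5, 6, 7, 9, 11}) = 1
G(33) = mex({0, 1, 2, 3, 4, 5, 6, 7, 9, 12}) = 8
G(34) = mex({0, 1, 2, 3, 4, 5, 7, 8, 11, 12}) = 6
G(35) = mex({0, 1, 2, 3, 4, 5, 6, 8, 9, 10, 11}) = 7
G(36) = mex({0, 1, 2, 3, 5, 6, 7, 9, 10}) = 4
G(37) = mex({0, 2, 3, 4, 6, 7, 9, 10, 11, 12}) = 1
G(38) = mex({0, 1, 3, 4, 5, 6, 7, 9, 10, 11, 12}) = 2
G(39) = mex({0, 1, 2, 4, 5, 6, 7, 9, 10, 12, 14}) = 3
G(40) = mex({0, 2, 3, 4, 6, 7, 11, 12, 14}) = 1
G(41) = mex({0, 1, 2, 3, 5, 6, 7, 9, 10, 11, 12}) = 4
G(42) = mex({0, 1, 2, 3, 4, 5, 6, 9, 10}) = 7
G(43) = mex({0, 1, 3, 4, 5, 7, 9, 10, 12, 15}) = 2
G(44) = mex({0, 2, 3, 4, 5, 6, 7, 9, 10, 12, 15}) = 1
G(45) = mex({0, 1, 2, 3, 4, 5, 6, 7, 9, 10, 12, 14}) = 8
G(46) = mex({0, 1, 3, 4, 5, 7, 8, 11, 12, 14}) = 2
G(47) = mex({0, 1, 2, 3, 4, 5, 6, 8, 9, 10, 11, 12}) = 7
G(48) = mex({0, 1, 2, 3, 5, 6, 7, 9, 10}) = 4
G(49) = mex({0, 2, 3, 4, 6, 7, 9, 10, 11, 12, 15}) = 1
G(50) = mex({0, 1, 4, 5, 6, 7, 9, 11, 12, 14, 15}) = 2
G(51) = mex({0, 1, 2, 3, 4, 5, 6, 7, 9, 12, 14, 15}) = 8
G(52) = mex({0, 2, 3, 4, 5, 6, 7, 8, 11, 12, 15}) = 1
G(53) = mex({0, 1, 2, 3, 5, 6, 7, 8, 9, 10, 11, 12}) = 4
G(54) = mex({0, 1, 2, 3, 4, 5, 6, 9, 10}) = 7
G(55) = mex({0, 1, 3, 4, 5, 7, 9, 10, 11, 12}) = 2
G(56) = mex({0, 2, 3, 4, 5, 6, 7, 9, 10, 11, 12, 13, 14}) = 1
Therefore G(56) = 1.

1


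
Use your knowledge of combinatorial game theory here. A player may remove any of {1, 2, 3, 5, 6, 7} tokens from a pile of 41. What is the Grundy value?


The subtraction set is S = {1, 2, 3, 5, 6, 7}.
G(k) = mex{ G(k - s) : s in S, s <= k }. We compute iteratively: G(0) = 0.
G(1) = mex({0}) = 1
G(2) = mex({0, 1}) = 2
G(3) = mex({0, 1, 2}) = 3
G(4) = mex({1, 2, 3}) = 0
G(5) = mex({0, 2, 3}) = 1
G(6) = mex({0, 1, 3}) = 2
G(7) = mex({0, 1, 2}) = 3
G(8) = mex({1, 2, 3}) = 0
G(9) = mex({0, 2, 3}) = 1
G(10) = mex({0, 1, 3}) = 2
Observe that G(4)..G(10) = 0, 1, 2, 3, 0, 1, 2 repeats G(0)..G(6) = 0, 1, 2, 3, 0, 1, 2.
For k >= max(S) = 7, G(k) is determined by the previous 7 values G(k-7)..G(k-1); a window of 7 consecutive values has recurred shifted by 4, so by induction G(k + 4) = G(k) for all k >= 0: the sequence is periodic from the start with period 4.
One period: G(0..3) = 0, 1, 2, 3.
41 mod 4 = 1, so G(41) = G(1) = 1.

1


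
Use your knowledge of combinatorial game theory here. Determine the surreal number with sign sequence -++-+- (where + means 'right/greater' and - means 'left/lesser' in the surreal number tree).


Sign expansion: -++-+-
Rule: track bounds (lo, hi), initially (-inf, +inf). On '+', the current value becomes lo and we move to the simplest number in (value, hi): value + 1 if hi = +inf, otherwise the midpoint (value + hi)/2. On '-', the current value becomes hi and we move to value - 1 if lo = -inf, otherwise the midpoint (lo + value)/2.
Start at 0.
Step 1: sign = -, move left. Bounds: (-inf, 0). Value = -1
Step 2: sign = +, move right. Bounds: (-1, 0). Value = -1/2
Step 3: sign = +, move right. Bounds: (-1/2, 0). Value = -1/4
Step 4: sign = -, move left. Bounds: (-1/2, -1/4). Value = -3/8
Step 5: sign = +, move right. Bounds: (-3/8, -1/4). Value = -5/16
Step 6: sign = -, move left. Bounds: (-3/8, -5/16). Value = -11/32
The surreal number with sign expansion -++-+- is -11/32.

-11/32


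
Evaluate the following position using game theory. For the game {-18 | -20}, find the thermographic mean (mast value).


Game = {-18 | -20}, a switch {a | b} with numbers a > b.
Its thermograph has left wall a - t and right wall b + t, which meet at t = (a - b)/2, where both equal (a + b)/2. So the mast (mean value) is at (a + b)/2.
Mean = (-18 + (-20))/2 = -38/2 = -19

-19


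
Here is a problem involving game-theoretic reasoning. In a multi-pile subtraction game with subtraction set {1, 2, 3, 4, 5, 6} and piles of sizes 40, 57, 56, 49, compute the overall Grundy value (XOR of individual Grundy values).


Subtraction set: {1, 2, 3, 4, 5, 6}
For this subtraction set, G(n) = n mod 7 (period = max + 1 = 7).
Pile 1 (size 40): G(40) = 40 mod 7 = 5
Pile 2 (size 57): G(57) = 57 mod 7 = 1
Pile 3 (size 56): G(56) = 56 mod 7 = 0
Pile 4 (size 49): G(49) = 49 mod 7 = 0
Total Grundy value = XOR of all: 5 XOR 1 XOR 0 XOR 0 = 4

4


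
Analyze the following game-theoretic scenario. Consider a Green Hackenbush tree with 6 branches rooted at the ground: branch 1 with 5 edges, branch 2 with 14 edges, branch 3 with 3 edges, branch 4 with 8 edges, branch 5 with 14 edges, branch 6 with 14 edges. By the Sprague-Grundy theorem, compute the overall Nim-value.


The tree has 6 branches from the ground vertex.
In Green Hackenbush, the Nim-value of a simple path of length k is k.
Branch 1: length 5, Nim-value = 5
Branch 2: length 14, Nim-value = 14
Branch 3: length 3, Nim-value = 3
Branch 4: length 8, Nim-value = 8
Branch 5: length 14, Nim-value = 14
Branch 6: length 14, Nim-value = 14
Total Nim-value = XOR of all branch values:
0 XOR 5 = 5
5 XOR 14 = 11
11 XOR 3 = 8
8 XOR 8 = 0
0 XOR 14 = 14
14 XOR 14 = 0
Nim-value of the tree = 0

0


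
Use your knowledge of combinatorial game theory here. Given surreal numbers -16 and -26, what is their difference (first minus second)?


x = -16, y = -26
x - y = -16 - -26 = 10

10


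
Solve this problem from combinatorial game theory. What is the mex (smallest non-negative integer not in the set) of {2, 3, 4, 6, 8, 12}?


Set = {2, 3, 4, 6, 8, 12}
0 is NOT in the set. This is the mex.
mex = 0

0


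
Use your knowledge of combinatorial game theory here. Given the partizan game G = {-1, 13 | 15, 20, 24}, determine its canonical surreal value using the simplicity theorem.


Left options: {-1, 13}, max = 13
Right options: {15, 20, 24}, min = 15
All options are numbers and max(Left) < min(Right), so by the simplicity theorem the value is the simplest (earliest-born) number strictly between 13 and 15.
The only integer strictly between 13 and 15 is 14.
No non-integer in the interval can be simpler: if x is a non-integer in the interval, then floor(x) or ceil(x) also lies in the interval (the interval contains an integer), and both are proper prefixes of x's sign expansion, i.e. born earlier. So the game value is 14.
Game value = 14

14


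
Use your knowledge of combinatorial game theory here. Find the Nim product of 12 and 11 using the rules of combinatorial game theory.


Nim multiplication is bilinear over XOR: (u XOR v) * w = (u*w) XOR (v*w).
So we split each operand into its bit components and XOR the pairwise Nim products.
12 = 4 + 8 (as XOR of powers of 2).
11 = 1 + 2 + 8 (as XOR of powers of 2).
Using the standard Nim-product table on single bits:
  2*2 = 3,   2*4 = 8,   2*8 = 12,
  4*4 = 6,   4*8 = 11,  8*8 = 13,
and  1*x = x (identity), k*l = l*k (commutative).
Pairwise Nim products:
  4 * 1 = 4
  4 * 2 = 8
  4 * 8 = 11
  8 * 1 = 8
  8 * 2 = 12
  8 * 8 = 13
XOR them: 4 XOR 8 XOR 11 XOR 8 XOR 12 XOR 13 = 14.
Result: 12 * 11 = 14 (in Nim).

14


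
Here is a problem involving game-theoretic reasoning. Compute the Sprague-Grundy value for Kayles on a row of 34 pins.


Kayles: a move removes 1 or 2 adjacent pins from a contiguous row.
Removing pins from a row of k leaves two independent rows (a, b) with a + b = k - 1 (one pin) or a + b = k - 2 (two pins); an end removal gives a = 0.
By Sprague-Grundy, G(k) = mex{ G(a) XOR G(b) } over all these splits. G(0) = 0.
G(1): splits (0,0):0^0=0 -> mex({0}) = 1
G(2): splits (0,1):0^1=1 (0,0):0^0=0 -> mex({0, 1}) = 2
G(3): splits (0,2):0^2=2 (1,1):1^1=0 (0,1):0^1=1 -> mex({0, 1, 2}) = 3
G(4): splits (0,3):0^3=3 (1,2):1^2=3 (0,2):0^2=2 (1,1):1^1=0 -> mex({0, 2, 3}) = 1
G(5): splits (0,4):0^1=1 (1,3):1^3=2 (2,2):2^2=0 (0,3):0^3=3 (1,2):1^2=3 -> mex({0, 1, 2, 3}) = 4
G(6) = mex({0, 1, 2, 4}) = 3
G(7) = mex({0, 1, 3, 4, 5}) = 2
G(8) = mex({0, 2, 3, 5, 6}) = 1
G(9) = mex({0, 1, 2, 3, 6, 7}) = 4
G(10) = mex({0, 1, 3, 4, 5, 7}) = 2
G(11) = mex({0, 1, 2, 3, 4, 5}) = 6
G(12) = mex({0, 1, 2, 3, 5, 6, 7}) = 4
G(13) = mex({0, 2, 3, 4, 6, 7}) = 1
G(14) = mex({0, 1, 4, 5, 6, 7}) = 2
G(15) = mex({0, 1, 2, 3, 4, 5, 6}) = 7
G(16) = mex({0, 2, 3, 5, 6, 7}) = 1
G(17) = mex({0, 1, 2, 3, 5, 6, 7}) = 4
G(18) = mex({0, 1, 2, 4, 5, 6}) = 3
G(19) = mex({0, 1, 3, 4, 5, 7}) = 2
G(20) = mex({0, 2, 3, 4, 5, 6, 7}) = 1
G(21) = mex({0, 1, 2, 3, 5, 6, 7}) = 4
G(22) = mex({0, 1, 2, 3, 4, 5, 7}) = 6
G(23) = mex({0, 1, 2, 3, 4, 5, 6}) = 7
G(24) = mex({0, 1, 2, 3, 5, 6, 7}) = 4
G(25) = mex({0, 2, 3, 4, 6, 7}) = 1
G(26) = mex({0, 1, 3, 4, 5, 6, 7}) = 2
G(27) = mex({0, 1, 2, 3, 4, 5, 6, 7}) = 8
G(28) = mex({0, 1, 2, 3, 4, 6, 7, 8}) = 5
G(29) = mex({0, 1, 2, 3, 5, 6, 7, 8, 9}) = 4
G(30) = mex({0, 1, 2, 3, 4, 5, 6, 9, 10}) = 7
G(31) = mex({0, 1, 3, 4, 5, 7, 10, 11}) = 2
G(32) = mex({0, 2, 3, 4, 5, 6, 7, 9, 11}) = 1
G(33) = mex({0, 1, 2, 3, 4, 5, 6, 7, 9, 12}) = 8
G(34) = mex({0, 1, 2, 3, 4, 5, 7, 8, 11, 12}) = 6
Therefore G(34) = 6.

6


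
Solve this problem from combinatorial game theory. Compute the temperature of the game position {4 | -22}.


The game is {4 | -22}, a switch {a | b} with numbers a > b.
Cooling {a | b} by t gives {a - t | b + t}, which stops being hot when a - t = b + t, i.e. at t = (a - b)/2. So the temperature of a switch is (a - b)/2.
Temperature = (Left option - Right option) / 2
= (4 - (-22)) / 2
= 26 / 2
= 13

13


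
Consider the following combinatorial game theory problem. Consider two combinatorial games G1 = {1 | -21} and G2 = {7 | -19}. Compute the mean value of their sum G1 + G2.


G1 = {1 | -21}, G2 = {7 | -19}
Each is a switch {a | b} with numbers a > b; its mean value is (a + b)/2, and mean value is additive over game sums: m(G1 + G2) = m(G1) + m(G2).
Mean of G1 = (1 + (-21))/2 = -20/2 = -10
Mean of G2 = (7 + (-19))/2 = -12/2 = -6
Mean of G1 + G2 = -10 + -6 = -16

-16


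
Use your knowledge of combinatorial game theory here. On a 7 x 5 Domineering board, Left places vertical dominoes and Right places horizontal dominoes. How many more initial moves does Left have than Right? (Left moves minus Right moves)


Board is 7 x 5 (rows x cols).
Left (vertical) placements: (rows-1) * cols = 6 * 5 = 30
Right (horizontal) placements: rows * (cols-1) = 7 * 4 = 28
Advantage = Left - Right = 30 - 28 = 2

2


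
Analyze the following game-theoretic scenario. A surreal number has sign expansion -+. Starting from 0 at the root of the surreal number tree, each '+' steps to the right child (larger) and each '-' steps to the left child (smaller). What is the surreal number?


Sign expansion: -+
Rule: track bounds (lo, hi), initially (-inf, +inf). On '+', the current value becomes lo and we move to the simplest number in (value, hi): value + 1 if hi = +inf, otherwise the midpoint (value + hi)/2. On '-', the current value becomes hi and we move to value - 1 if lo = -inf, otherwise the midpoint (lo + value)/2.
Start at 0.
Step 1: sign = -, move left. Bounds: (-inf, 0). Value = -1
Step 2: sign = +, move right. Bounds: (-1, 0). Value = -1/2
The surreal number with sign expansion -+ is -1/2.

-1/2


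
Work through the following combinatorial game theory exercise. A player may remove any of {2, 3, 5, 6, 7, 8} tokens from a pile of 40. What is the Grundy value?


The subtraction set is S = {2, 3, 5, 6, 7, 8}.
G(k) = mex{ G(k - s) : s in S, s <= k }. We compute iteratively: G(0) = 0.
G(1) = mex({}) = 0
G(2) = mex({0}) = 1
G(3) = mex({0}) = 1
G(4) = mex({0, 1}) = 2
G(5) = mex({0, 1}) = 2
G(6) = mex({0, 1, 2}) = 3
G(7) = mex({0, 1, 2}) = 3
G(8) = mex({0, 1, 2, 3}) = 4
G(9) = mex({0, 1, 2, 3}) = 4
G(10) = mex({1, 2, 3, 4}) = 0
G(11) = mex({1, 2, 3, 4}) = 0
G(12) = mex({0, 2, 3, 4}) = 1
G(13) = mex({0, 2, 3, 4}) = 1
G(14) = mex({0, 1, 3, 4}) = 2
G(15) = mex({0, 1, 3, 4}) = 2
G(16) = mex({0, 1, 2, 4}) = 3
G(17) = mex({0, 1, 2, 4}) = 3
Observe that G(10)..G(17) = 0, 0, 1, 1, 2, 2, 3, 3 repeats G(0)..G(7) = 0, 0, 1, 1, 2, 2, 3, 3.
For k >= max(S) = 8, G(k) is determined by the previous 8 values G(k-8)..G(k-1); a window of 8 consecutive values has recurred shifted by 10, so by induction G(k + 10) = G(k) for all k >= 0: the sequence is periodic from the start with period 10.
One period: G(0..9) = 0, 0, 1, 1, 2, 2, 3, 3, 4, 4.
40 mod 10 = 0, so G(40) = G(0) = 0.

0


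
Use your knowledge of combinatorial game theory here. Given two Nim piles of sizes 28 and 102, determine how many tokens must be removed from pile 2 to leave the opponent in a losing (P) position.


Piles: 28 and 102
Current XOR: 28 XOR 102 = 122 (non-zero, so this is an N-position).
To make the XOR zero, we need to find a move that balances the piles.
For pile 2 (size 102): target = 102 XOR 122 = 28
We reduce pile 2 from 102 to 28.
Tokens removed: 102 - 28 = 74
Verification: 28 XOR 28 = 0

74


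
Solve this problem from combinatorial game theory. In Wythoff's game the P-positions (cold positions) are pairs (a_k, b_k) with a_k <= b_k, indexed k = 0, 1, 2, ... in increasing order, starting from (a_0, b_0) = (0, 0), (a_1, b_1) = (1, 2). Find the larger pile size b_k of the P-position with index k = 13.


By Wythoff's theorem, a_k = floor(k * phi) and b_k = floor(k * phi^2) = a_k + k, where phi = (1 + sqrt(5))/2 is the golden ratio.
phi = (1 + sqrt(5))/2 = 1.618034
phi^2 = phi + 1 = 2.618034
k = 13
k * phi^2 = 13 * 2.618034 = 34.034442
b_13 = floor(k * phi^2) = 34 (check: a_13 + k = 21 + 13 = 34)

34


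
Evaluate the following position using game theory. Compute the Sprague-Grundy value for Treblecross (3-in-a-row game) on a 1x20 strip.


Treblecross: place X on empty cells; 3-in-a-row wins.
Playing within two cells of an existing X lets the opponent win at once, so sensible play treats the cells i-2..i+2 around each X as dead. The player left with no safe cell loses, so this is a normal-play take-away game on strips of safe cells.
Placing X at cell i (0-indexed) of a strip of k safe cells leaves independent strips of sizes max(0, i-2) and max(0, k-i-3). Hence G(k) = mex{ G(max(0,i-2)) XOR G(max(0,k-i-3)) : 0 <= i < k }, with G(0) = 0.
G(1): splits (0,0):0^0=0 -> mex({0}) = 1
G(2): splits (0,0):0^0=0 -> mex({0}) = 1
G(3): splits (0,0):0^0=0 -> mex({0}) = 1
G(4): splits (0,1):0^1=1 (0,0):0^0=0 -> mex({0, 1}) = 2
G(5): splits (0,2):0^1=1 (0,1):0^1=1 (0,0):0^0=0 -> mex({0, 1}) = 2
G(6) = mex({1}) = 0
G(7) = mex({0, 1, 2}) = 3
G(8) = mex({0, 1, 2}) = 3
G(9) = mex({0, 2}) = 1
G(10) = mex({0, 2, 3}) = 1
G(11) = mex({0, 3}) = 1
G(12) = mex({1, 3}) = 0
G(13) = mex({0, 1, 2, 3}) = 4
G(14) = mex({0, 1, 2}) = 3
G(15) = mex({0, 1, 2}) = 3
G(16) = mex({0, 1, 2, 4}) = 3
G(17) = mex({0, 1, 3, 4}) = 2
G(18) = mex({0, 1, 3, 4}) = 2
G(19) = mex({0, 1, 3, 5}) = 2
G(20) = mex({0, 1, 2, 3, 5}) = 4
Therefore G(20) = 4.

4


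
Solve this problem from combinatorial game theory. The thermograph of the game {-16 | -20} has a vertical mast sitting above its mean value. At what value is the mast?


Game = {-16 | -20}, a switch {a | b} with numbers a > b.
Its thermograph has left wall a - t and right wall b + t, which meet at t = (a - b)/2, where both equal (a + b)/2. So the mast (mean value) is at (a + b)/2.
Mean = (-16 + (-20))/2 = -36/2 = -18

-18


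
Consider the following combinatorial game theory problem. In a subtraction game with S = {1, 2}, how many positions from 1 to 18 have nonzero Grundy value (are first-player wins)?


Subtraction set S = {1, 2}, so G(n) = n mod 3.
G(n) = 0 when n is a multiple of 3.
Multiples of 3 in [1, 18]: 6
N-positions (nonzero Grundy) = 18 - 6 = 12

12


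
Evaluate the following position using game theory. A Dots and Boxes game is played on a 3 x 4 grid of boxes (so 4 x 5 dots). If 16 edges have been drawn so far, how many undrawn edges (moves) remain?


Grid: 3 x 4 boxes, i.e. 4 rows and 5 columns of dots.
Horizontal edges: (rows + 1) * cols = 4 * 4 = 16
Vertical edges: rows * (cols + 1) = 3 * 5 = 15
Total edges: 16 + 15 = 31
Edges drawn: 16
Remaining: 31 - 16 = 15

15
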